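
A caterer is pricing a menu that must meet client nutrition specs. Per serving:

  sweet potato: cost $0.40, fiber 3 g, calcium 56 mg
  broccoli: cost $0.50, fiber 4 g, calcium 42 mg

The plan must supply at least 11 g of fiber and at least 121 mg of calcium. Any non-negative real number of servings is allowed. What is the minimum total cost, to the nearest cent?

sweet potato only: max(11/3, 121/56) = 3.667 servings → $1.47.
broccoli only: max(11/4, 121/42) = 2.881 servings → $1.44.
sweet potato + broccoli with both tight: 0.2245 servings and 2.582 servings → $1.38.
So the least-cost plan costs $1.38.

$1.38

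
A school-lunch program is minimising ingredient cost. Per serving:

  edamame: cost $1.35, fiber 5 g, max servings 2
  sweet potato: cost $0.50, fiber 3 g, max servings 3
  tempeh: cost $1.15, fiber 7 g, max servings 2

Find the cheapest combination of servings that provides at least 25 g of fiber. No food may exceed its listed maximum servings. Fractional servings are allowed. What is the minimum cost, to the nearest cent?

$4.34

Cost per g of fiber: tempeh $0.1643, sweet potato $0.1667, edamame $0.2700.
Take 2 servings of tempeh: +14.0 g fiber for $2.30 (total $2.30, still need 11.0 g).
Take 3 servings of sweet potato: +9.0 g fiber for $1.50 (total $3.80, still need 2.0 g).
Take 0.4 servings of edamame: +2.0 g fiber for $0.54 (total $4.34, still need 0.0 g).
Greedy by cheapest-per-g is optimal for a single linear constraint, so the minimum cost is $4.34.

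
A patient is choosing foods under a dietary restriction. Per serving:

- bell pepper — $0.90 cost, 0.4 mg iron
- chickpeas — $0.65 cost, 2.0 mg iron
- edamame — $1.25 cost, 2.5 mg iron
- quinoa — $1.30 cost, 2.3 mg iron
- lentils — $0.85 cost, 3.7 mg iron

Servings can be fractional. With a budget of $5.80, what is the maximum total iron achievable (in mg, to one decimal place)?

Iron per dollar: lentils 4.353, chickpeas 3.077, edamame 2, quinoa 1.769, bell pepper 0.4444.
With no serving limits, spend the whole cost allowance on lentils: $5.80 / $0.85 × 3.7 mg = 25.2 mg.

25.2 mg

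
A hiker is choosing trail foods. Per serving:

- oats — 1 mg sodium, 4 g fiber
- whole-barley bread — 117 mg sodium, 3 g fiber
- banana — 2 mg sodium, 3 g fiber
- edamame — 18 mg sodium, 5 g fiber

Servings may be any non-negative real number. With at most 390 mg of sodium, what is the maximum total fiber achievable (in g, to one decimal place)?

Fiber per mg sodium: oats 4, banana 1.5, edamame 0.2778, whole-barley bread 0.02564.
With no serving limits, spend the whole sodium allowance on oats: 390 mg / 1 mg × 4 g = 1560.0 g.

1560.0 g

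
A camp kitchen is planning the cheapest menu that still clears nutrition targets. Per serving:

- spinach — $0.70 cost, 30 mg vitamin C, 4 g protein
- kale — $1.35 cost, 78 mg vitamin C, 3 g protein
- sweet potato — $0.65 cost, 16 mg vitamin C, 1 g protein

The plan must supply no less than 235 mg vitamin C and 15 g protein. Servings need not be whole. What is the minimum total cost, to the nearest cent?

$4.45

At the optimum either one food covers both requirements or two foods hit both targets exactly; no other combination can be cheaper.
spinach only: max(235/30, 15/4) = 7.833 servings → $5.48.
kale only: max(235/78, 15/3) = 5 servings → $6.75.
sweet potato only: max(235/16, 15/1) = 15 servings → $9.75.
spinach + kale with both tight: 2.095 servings and 2.207 servings → $4.45.
spinach + sweet potato with both tight: 0.1471 servings and 14.41 servings → $9.47.
kale + sweet potato: intersection lies outside the first quadrant.
So the least-cost plan costs $4.45.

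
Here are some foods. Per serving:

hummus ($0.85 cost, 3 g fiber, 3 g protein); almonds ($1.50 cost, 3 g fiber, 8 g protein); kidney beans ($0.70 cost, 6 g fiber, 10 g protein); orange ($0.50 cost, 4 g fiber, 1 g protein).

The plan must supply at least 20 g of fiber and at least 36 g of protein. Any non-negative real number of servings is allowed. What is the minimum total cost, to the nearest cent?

Minimising a linear cost over {fiber ≥ 20, protein ≥ 36, servings ≥ 0} — the optimum is at a vertex, using one or two foods.
hummus only: max(20/3, 36/3) = 12 servings → $10.20.
almonds only: max(20/3, 36/8) = 6.667 servings → $10.00.
kidney beans only: max(20/6, 36/10) = 3.6 servings → $2.52.
orange only: max(20/4, 36/1) = 36 servings → $18.00.
hummus + almonds with both tight: 3.467 servings and 3.2 servings → $7.75.
hummus + kidney beans with both targets exact would need a negative amount; discard.
hummus + orange with both targets exact would need a negative amount; discard.
almonds + kidney beans with both tight: 0.8889 servings and 2.889 servings → $3.36.
almonds + orange with both tight: 4.276 servings and 1.793 servings → $7.31.
kidney beans + orange: intersection lies outside the first quadrant.
The minimum over all feasible corners is $2.52.

$2.52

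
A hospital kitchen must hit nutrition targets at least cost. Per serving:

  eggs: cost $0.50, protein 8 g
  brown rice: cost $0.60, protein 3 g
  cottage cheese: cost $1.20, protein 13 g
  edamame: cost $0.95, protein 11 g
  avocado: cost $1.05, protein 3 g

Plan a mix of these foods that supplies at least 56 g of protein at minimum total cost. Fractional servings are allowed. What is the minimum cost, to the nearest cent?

Cost per g of protein: eggs $0.0625, edamame $0.0864, cottage cheese $0.0923, brown rice $0.2000, avocado $0.3500.
With no serving limits, use only eggs: 56 g / 8 g = 7 servings × $0.50 = $3.50.

$3.50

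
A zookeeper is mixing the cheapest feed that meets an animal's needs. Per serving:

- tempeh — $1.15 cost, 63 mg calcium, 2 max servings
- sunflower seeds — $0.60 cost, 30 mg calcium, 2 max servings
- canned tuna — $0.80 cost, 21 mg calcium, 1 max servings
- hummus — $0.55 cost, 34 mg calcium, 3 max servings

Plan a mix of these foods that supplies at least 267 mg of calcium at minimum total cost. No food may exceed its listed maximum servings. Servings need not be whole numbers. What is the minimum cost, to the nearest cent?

$4.73

Cost per mg of calcium: hummus $0.0162, tempeh $0.0183, sunflower seeds $0.0200, canned tuna $0.0381.
Take 3 servings of hummus: +102.0 mg calcium for $1.65 (total $1.65, still need 165.0 mg).
Take 2 servings of tempeh: +126.0 mg calcium for $2.30 (total $3.95, still need 39.0 mg).
Take 1.3 servings of sunflower seeds: +39.0 mg calcium for $0.78 (total $4.73, still need 0.0 mg).
Filling from the cheapest source first is optimal under one linear minimum: $4.73.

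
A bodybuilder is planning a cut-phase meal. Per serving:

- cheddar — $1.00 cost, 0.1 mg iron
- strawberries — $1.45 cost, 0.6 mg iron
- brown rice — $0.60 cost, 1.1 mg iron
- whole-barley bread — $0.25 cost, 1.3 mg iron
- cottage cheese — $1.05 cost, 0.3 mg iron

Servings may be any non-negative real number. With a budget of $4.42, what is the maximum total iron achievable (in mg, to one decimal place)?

23.0 mg

Iron per dollar: whole-barley bread 5.2, brown rice 1.833, strawberries 0.4138, cottage cheese 0.2857, cheddar 0.1.
With no serving limits, spend the whole cost allowance on whole-barley bread: $4.42 / $0.25 × 1.3 mg = 23.0 mg.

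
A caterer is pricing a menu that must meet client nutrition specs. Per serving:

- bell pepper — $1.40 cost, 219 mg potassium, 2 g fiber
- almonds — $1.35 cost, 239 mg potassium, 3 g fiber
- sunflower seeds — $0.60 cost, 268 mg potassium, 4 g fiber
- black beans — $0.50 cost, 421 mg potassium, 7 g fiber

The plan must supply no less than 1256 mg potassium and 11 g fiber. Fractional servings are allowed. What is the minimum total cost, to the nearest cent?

$1.49

The cheapest plan sits at a corner of the feasible region — with two constraints it uses at most two foods.
bell pepper only: max(1256/219, 11/2) = 5.735 servings → $8.03.
almonds only: max(1256/239, 11/3) = 5.255 servings → $7.09.
sunflower seeds only: max(1256/268, 11/4) = 4.687 servings → $2.81.
black beans only: max(1256/421, 11/7) = 2.983 servings → $1.49.
bell pepper + almonds: intersection lies outside the first quadrant.
bell pepper + sunflower seeds with both targets exact would need a negative amount; discard.
bell pepper + black beans with both targets exact would need a negative amount; discard.
almonds + sunflower seeds: intersection lies outside the first quadrant.
almonds + black beans: intersection lies outside the first quadrant.
sunflower seeds + black beans with both targets exact would need a negative amount; discard.
The minimum over all feasible corners is $1.49.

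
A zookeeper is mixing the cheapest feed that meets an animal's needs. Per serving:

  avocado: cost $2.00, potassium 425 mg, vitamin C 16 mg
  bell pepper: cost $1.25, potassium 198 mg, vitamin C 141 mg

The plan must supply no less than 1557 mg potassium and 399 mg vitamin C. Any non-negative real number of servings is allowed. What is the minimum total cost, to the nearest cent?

At the optimum either one food covers both requirements or two foods hit both targets exactly; no other combination can be cheaper.
avocado only: max(1557/425, 399/16) = 24.94 servings → $49.88.
bell pepper only: max(1557/198, 399/141) = 7.864 servings → $9.83.
avocado + bell pepper with both tight: 2.476 servings and 2.549 servings → $8.14.
Cheapest feasible corner: $8.14.

$8.14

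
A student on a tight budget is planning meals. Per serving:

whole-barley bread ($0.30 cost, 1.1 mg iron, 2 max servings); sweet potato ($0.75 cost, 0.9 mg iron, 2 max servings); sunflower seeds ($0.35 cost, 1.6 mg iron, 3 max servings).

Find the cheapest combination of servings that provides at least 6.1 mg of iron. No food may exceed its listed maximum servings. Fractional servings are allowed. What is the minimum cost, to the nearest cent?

Cost per mg of iron: sunflower seeds $0.2188, whole-barley bread $0.2727, sweet potato $0.8333.
Take 3 servings of sunflower seeds: +4.8 mg iron for $1.05 (total $1.05, still need 1.3 mg).
Take 1.182 servings of whole-barley bread: +1.3 mg iron for $0.35 (total $1.40, still need 0.0 mg).
Filling from the cheapest source first is optimal under one linear minimum: $1.40.

$1.40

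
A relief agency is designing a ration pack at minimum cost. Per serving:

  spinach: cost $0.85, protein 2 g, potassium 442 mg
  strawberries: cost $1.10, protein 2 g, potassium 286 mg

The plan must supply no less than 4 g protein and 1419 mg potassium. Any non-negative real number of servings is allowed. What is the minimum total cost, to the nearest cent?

Check every corner: each single food scaled to meet both minima, and each pair solved so both constraints bind.
spinach only: max(4/2, 1419/442) = 3.21 servings → $2.73.
strawberries only: max(4/2, 1419/286) = 4.962 servings → $5.46.
spinach + strawberries with both targets exact would need a negative amount; discard.
The minimum over all feasible corners is $2.73.

$2.73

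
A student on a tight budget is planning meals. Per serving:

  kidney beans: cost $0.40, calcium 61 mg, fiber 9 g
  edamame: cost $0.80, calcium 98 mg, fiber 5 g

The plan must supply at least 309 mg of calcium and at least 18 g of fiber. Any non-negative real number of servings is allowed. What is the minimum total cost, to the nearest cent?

$2.03

Check every corner: each single food scaled to meet both minima, and each pair solved so both constraints bind.
kidney beans only: max(309/61, 18/9) = 5.066 servings → $2.03.
edamame only: max(309/98, 18/5) = 3.6 servings → $2.88.
kidney beans + edamame with both tight: 0.3795 servings and 2.917 servings → $2.49.
So the least-cost plan costs $2.03.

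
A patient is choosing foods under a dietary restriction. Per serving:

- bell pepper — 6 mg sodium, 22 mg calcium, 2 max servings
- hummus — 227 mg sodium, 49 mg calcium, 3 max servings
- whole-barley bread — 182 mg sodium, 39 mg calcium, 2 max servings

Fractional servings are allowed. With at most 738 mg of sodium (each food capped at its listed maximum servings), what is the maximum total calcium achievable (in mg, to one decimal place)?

Calcium per mg sodium: bell pepper 3.667, hummus 0.2159, whole-barley bread 0.2143.
Take 2 servings of bell pepper: uses 12 mg sodium, +44.0 mg calcium (running total 44.0 mg).
Take 3 servings of hummus: uses 681 mg sodium, +147.0 mg calcium (running total 191.0 mg).
Take 0.2473 servings of whole-barley bread: uses 45 mg sodium, +9.6 mg calcium (running total 200.6 mg).
Greedy by best ratio exhausts the sodium allowance optimally: 200.6 mg.

200.6 mg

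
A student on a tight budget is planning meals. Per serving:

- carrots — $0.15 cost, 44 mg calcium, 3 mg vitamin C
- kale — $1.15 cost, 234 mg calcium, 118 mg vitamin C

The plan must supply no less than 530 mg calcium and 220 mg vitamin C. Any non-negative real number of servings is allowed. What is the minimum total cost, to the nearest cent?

At the optimum either one food covers both requirements or two foods hit both targets exactly; no other combination can be cheaper.
carrots only: max(530/44, 220/3) = 73.33 servings → $11.00.
kale only: max(530/234, 220/118) = 2.265 servings → $2.60.
carrots + kale with both tight: 2.463 servings and 1.802 servings → $2.44.
Cheapest feasible corner: $2.44.

$2.44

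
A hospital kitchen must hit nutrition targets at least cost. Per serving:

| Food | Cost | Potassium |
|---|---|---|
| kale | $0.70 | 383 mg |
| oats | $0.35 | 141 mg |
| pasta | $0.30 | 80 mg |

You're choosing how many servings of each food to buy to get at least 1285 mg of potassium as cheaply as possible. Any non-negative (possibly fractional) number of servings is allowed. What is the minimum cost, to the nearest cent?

Cost per mg of potassium: kale $0.0018, oats $0.0025, pasta $0.0037.
With no serving limits, use only kale: 1285 mg / 383 mg = 3.355 servings × $0.70 = $2.35.

$2.35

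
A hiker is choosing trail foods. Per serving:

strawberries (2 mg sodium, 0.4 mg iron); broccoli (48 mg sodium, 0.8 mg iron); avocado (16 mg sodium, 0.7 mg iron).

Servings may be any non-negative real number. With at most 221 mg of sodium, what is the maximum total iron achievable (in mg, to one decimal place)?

44.2 mg

Iron per mg sodium: strawberries 0.2, avocado 0.04375, broccoli 0.01667.
With no serving limits, spend the whole sodium allowance on strawberries: 221 mg / 2 mg × 0.4 mg = 44.2 mg.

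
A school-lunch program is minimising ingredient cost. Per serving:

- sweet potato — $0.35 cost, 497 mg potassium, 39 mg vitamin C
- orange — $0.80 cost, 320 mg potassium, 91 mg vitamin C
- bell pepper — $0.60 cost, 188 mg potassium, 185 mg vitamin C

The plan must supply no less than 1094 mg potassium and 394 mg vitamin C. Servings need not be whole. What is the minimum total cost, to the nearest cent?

A basic optimal solution has at most two foods positive. Try each food alone and each pair with both targets met exactly.
sweet potato only: max(1094/497, 394/39) = 10.1 servings → $3.54.
orange only: max(1094/320, 394/91) = 4.33 servings → $3.46.
bell pepper only: max(1094/188, 394/185) = 5.819 servings → $3.49.
sweet potato + orange: intersection lies outside the first quadrant.
sweet potato + bell pepper with both tight: 1.517 servings and 1.81 servings → $1.62.
orange + bell pepper with both tight: 3.049 servings and 0.6302 servings → $2.82.
So the least-cost plan costs $1.62.

$1.62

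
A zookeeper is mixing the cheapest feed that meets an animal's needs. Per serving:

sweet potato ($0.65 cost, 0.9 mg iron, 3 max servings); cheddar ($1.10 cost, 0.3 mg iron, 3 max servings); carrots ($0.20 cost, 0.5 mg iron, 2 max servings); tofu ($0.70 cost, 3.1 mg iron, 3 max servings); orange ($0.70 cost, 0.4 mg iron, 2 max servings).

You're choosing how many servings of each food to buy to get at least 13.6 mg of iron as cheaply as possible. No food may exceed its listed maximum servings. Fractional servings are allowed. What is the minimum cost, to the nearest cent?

$5.50

Cost per mg of iron: tofu $0.2258, carrots $0.4000, sweet potato $0.7222, orange $1.7500, cheddar $3.6667.
Take 3 servings of tofu: +9.3 mg iron for $2.10 (total $2.10, still need 4.3 mg).
Take 2 servings of carrots: +1.0 mg iron for $0.40 (total $2.50, still need 3.3 mg).
Take 3 servings of sweet potato: +2.7 mg iron for $1.95 (total $4.45, still need 0.6 mg).
Take 1.5 servings of orange: +0.6 mg iron for $1.05 (total $5.50, still need 0.0 mg).
Filling from the cheapest source first is optimal under one linear minimum: $5.50.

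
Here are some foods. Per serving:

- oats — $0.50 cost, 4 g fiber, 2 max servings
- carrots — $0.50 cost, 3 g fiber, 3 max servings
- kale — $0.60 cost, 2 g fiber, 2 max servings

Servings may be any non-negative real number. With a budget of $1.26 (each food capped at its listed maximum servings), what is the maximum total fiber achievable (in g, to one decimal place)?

Fiber per dollar: oats 8, carrots 6, kale 3.333.
Take 2 servings of oats: spends $1.00, +8.0 g fiber (running total 8.0 g).
Take 0.52 servings of carrots: spends $0.26, +1.6 g fiber (running total 9.6 g).
Filling greedily by fiber-per-dollar is optimal for one linear limit, giving 9.6 g.

9.6 g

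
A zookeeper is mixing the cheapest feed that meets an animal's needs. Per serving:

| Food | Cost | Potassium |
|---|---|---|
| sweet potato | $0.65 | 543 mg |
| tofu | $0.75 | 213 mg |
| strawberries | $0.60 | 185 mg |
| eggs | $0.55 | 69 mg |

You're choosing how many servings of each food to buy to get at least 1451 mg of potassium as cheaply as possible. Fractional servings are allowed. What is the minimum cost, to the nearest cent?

$1.74

Cost per mg of potassium: sweet potato $0.0012, strawberries $0.0032, tofu $0.0035, eggs $0.0080.
With no serving limits, use only sweet potato: 1451 mg / 543 mg = 2.672 servings × $0.65 = $1.74.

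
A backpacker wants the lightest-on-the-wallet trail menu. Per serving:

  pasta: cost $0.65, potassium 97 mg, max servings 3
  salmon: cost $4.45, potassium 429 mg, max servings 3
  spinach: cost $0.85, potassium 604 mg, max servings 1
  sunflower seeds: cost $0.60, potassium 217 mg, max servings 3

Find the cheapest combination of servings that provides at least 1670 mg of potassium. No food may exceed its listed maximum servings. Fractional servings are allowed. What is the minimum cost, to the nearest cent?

Cost per mg of potassium: spinach $0.0014, sunflower seeds $0.0028, pasta $0.0067, salmon $0.0104.
Take 1 serving of spinach: +604.0 mg potassium for $0.85 (total $0.85, still need 1066.0 mg).
Take 3 servings of sunflower seeds: +651.0 mg potassium for $1.80 (total $2.65, still need 415.0 mg).
Take 3 servings of pasta: +291.0 mg potassium for $1.95 (total $4.60, still need 124.0 mg).
Take 0.289 servings of salmon: +124.0 mg potassium for $1.29 (total $5.89, still need 0.0 mg).
Greedy by cheapest-per-mg is optimal for a single linear constraint, so the minimum cost is $5.89.

$5.89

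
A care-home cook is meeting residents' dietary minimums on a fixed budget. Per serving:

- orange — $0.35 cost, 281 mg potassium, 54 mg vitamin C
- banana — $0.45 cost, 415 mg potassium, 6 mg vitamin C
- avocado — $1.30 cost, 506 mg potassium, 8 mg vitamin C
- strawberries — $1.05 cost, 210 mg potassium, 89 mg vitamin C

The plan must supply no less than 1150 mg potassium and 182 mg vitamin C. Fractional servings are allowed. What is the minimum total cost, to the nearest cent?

The cheapest plan sits at a corner of the feasible region — with two constraints it uses at most two foods.
orange only: max(1150/281, 182/54) = 4.093 servings → $1.43.
banana only: max(1150/415, 182/6) = 30.33 servings → $13.65.
avocado only: max(1150/506, 182/8) = 22.75 servings → $29.57.
strawberries only: max(1150/210, 182/89) = 5.476 servings → $5.75.
orange + banana with both tight: 3.312 servings and 0.5288 servings → $1.40.
orange + avocado with both tight: 3.306 servings and 0.437 servings → $1.73.
orange + strawberries with both targets exact would need a negative amount; discard.
banana + avocado with both targets exact would need a negative amount; discard.
banana + strawberries with both tight: 1.798 servings and 1.924 servings → $2.83.
avocado + strawberries with both tight: 1.479 servings and 1.912 servings → $3.93.
So the least-cost plan costs $1.40.

$1.40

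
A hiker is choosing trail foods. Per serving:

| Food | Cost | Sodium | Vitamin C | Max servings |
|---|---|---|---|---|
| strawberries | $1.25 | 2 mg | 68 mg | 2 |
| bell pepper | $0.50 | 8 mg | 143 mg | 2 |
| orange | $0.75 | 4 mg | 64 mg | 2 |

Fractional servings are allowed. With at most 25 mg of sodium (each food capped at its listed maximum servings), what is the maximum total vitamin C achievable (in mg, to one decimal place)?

502.0 mg

Vitamin C per mg sodium: strawberries 34, bell pepper 17.88, orange 16.
Take 2 servings of strawberries: uses 4 mg sodium, +136.0 mg vitamin C (running total 136.0 mg).
Take 2 servings of bell pepper: uses 16 mg sodium, +286.0 mg vitamin C (running total 422.0 mg).
Take 1.25 servings of orange: uses 5 mg sodium, +80.0 mg vitamin C (running total 502.0 mg).
Filling greedily by vitamin C-per-mg sodium is optimal for one linear limit, giving 502.0 mg.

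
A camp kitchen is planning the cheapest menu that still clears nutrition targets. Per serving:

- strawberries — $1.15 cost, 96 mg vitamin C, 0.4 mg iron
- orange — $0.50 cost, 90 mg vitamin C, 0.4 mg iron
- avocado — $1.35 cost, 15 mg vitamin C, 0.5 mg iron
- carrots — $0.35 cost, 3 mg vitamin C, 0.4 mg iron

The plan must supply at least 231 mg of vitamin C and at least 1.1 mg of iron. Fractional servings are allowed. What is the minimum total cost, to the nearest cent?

$1.35

For a min-cost LP with two ≥-constraints, a basic feasible solution has at most two positive variables.
strawberries only: max(231/96, 1.1/0.4) = 2.75 servings → $3.16.
orange only: max(231/90, 1.1/0.4) = 2.75 servings → $1.38.
avocado only: max(231/15, 1.1/0.5) = 15.4 servings → $20.79.
carrots only: max(231/3, 1.1/0.4) = 77 servings → $26.95.
strawberries + orange: intersection lies outside the first quadrant.
strawberries + avocado with both tight: 2.357 servings and 0.3143 servings → $3.13.
strawberries + carrots with both tight: 2.395 servings and 0.3548 servings → $2.88.
orange + avocado with both tight: 2.538 servings and 0.1692 servings → $1.50.
orange + carrots with both tight: 2.56 servings and 0.1897 servings → $1.35.
avocado + carrots: the both-tight solution has a negative serving — not a feasible corner.
Cheapest feasible corner: $1.35.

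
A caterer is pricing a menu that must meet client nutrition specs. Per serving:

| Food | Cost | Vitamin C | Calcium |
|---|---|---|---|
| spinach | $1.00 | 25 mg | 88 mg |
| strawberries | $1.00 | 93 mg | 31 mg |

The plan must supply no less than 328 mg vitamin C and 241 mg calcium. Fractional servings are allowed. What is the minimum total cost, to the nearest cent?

$4.74

The cheapest plan sits at a corner of the feasible region — with two constraints it uses at most two foods.
spinach only: max(328/25, 241/88) = 13.12 servings → $13.12.
strawberries only: max(328/93, 241/31) = 7.774 servings → $7.77.
spinach + strawberries with both tight: 1.653 servings and 3.083 servings → $4.74.
The minimum over all feasible corners is $4.74.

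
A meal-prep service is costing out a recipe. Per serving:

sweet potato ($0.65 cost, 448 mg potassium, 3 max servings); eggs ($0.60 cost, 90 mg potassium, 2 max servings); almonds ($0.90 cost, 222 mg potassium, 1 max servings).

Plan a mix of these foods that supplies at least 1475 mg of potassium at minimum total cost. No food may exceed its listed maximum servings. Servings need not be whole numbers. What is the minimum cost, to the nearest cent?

$2.48

Cost per mg of potassium: sweet potato $0.0015, almonds $0.0041, eggs $0.0067.
Take 3 servings of sweet potato: +1344.0 mg potassium for $1.95 (total $1.95, still need 131.0 mg).
Take 0.5901 servings of almonds: +131.0 mg potassium for $0.53 (total $2.48, still need 0.0 mg).
Filling from the cheapest source first is optimal under one linear minimum: $2.48.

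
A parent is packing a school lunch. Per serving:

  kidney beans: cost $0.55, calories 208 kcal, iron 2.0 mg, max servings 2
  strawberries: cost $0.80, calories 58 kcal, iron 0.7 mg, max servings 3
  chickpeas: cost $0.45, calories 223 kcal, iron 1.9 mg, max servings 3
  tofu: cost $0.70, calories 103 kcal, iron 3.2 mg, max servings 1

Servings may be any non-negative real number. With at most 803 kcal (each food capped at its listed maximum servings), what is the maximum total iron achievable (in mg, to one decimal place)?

Iron per kcal: tofu 0.03107, strawberries 0.01207, kidney beans 0.009615, chickpeas 0.00852.
Take 1 serving of tofu: uses 103 kcal, +3.2 mg iron (running total 3.2 mg).
Take 3 servings of strawberries: uses 174 kcal, +2.1 mg iron (running total 5.3 mg).
Take 2 servings of kidney beans: uses 416 kcal, +4.0 mg iron (running total 9.3 mg).
Take 0.4933 servings of chickpeas: uses 110 kcal, +0.9 mg iron (running total 10.2 mg).
Filling greedily by iron-per-kcal is optimal for one linear limit, giving 10.2 mg.

10.2 mg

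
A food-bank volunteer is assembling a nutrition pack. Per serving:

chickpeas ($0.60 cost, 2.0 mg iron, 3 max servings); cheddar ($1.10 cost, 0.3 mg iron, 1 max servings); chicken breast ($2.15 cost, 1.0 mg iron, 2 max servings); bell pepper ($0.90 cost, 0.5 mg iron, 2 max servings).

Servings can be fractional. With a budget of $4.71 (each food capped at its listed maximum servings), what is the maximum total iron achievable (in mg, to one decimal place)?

Iron per dollar: chickpeas 3.333, bell pepper 0.5556, chicken breast 0.4651, cheddar 0.2727.
Take 3 servings of chickpeas: spends $1.80, +6.0 mg iron (running total 6.0 mg).
Take 2 servings of bell pepper: spends $1.80, +1.0 mg iron (running total 7.0 mg).
Take 0.5163 servings of chicken breast: spends $1.11, +0.5 mg iron (running total 7.5 mg).
Filling greedily by iron-per-dollar is optimal for one linear limit, giving 7.5 mg.

7.5 mg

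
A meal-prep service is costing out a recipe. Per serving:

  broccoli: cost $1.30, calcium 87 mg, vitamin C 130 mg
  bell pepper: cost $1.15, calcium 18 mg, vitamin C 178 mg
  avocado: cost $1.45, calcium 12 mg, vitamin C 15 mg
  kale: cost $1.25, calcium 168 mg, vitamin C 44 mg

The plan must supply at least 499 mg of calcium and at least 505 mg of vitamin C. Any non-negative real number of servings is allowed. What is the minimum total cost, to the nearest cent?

$5.91

Two binding constraints pin down two serving amounts, so the optimal mix uses at most two foods. The candidates are each food alone (scaled to the tighter of calcium/vitamin C) and each pair with both constraints tight.
broccoli only: max(499/87, 505/130) = 5.736 servings → $7.46.
bell pepper only: max(499/18, 505/178) = 27.72 servings → $31.88.
avocado only: max(499/12, 505/15) = 41.58 servings → $60.30.
kale only: max(499/168, 505/44) = 11.48 servings → $14.35.
broccoli + bell pepper with both targets exact would need a negative amount; discard.
broccoli + avocado: intersection lies outside the first quadrant.
broccoli + kale with both tight: 3.491 servings and 1.162 servings → $5.99.
bell pepper + avocado: the both-tight solution has a negative serving — not a feasible corner.
bell pepper + kale with both tight: 2.16 servings and 2.739 servings → $5.91.
avocado + kale with both tight: 31.57 servings and 0.7154 servings → $46.67.
The minimum over all feasible corners is $5.91.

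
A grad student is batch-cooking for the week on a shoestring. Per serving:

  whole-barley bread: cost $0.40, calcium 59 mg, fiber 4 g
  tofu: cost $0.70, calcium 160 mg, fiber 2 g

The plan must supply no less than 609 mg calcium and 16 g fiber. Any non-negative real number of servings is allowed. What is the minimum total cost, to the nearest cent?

Minimising a linear cost over {calcium ≥ 609, fiber ≥ 16, servings ≥ 0} — the optimum is at a vertex, using one or two foods.
whole-barley bread only: max(609/59, 16/4) = 10.32 servings → $4.13.
tofu only: max(609/160, 16/2) = 8 servings → $5.60.
whole-barley bread + tofu with both tight: 2.571 servings and 2.858 servings → $3.03.
Cheapest feasible corner: $3.03.

$3.03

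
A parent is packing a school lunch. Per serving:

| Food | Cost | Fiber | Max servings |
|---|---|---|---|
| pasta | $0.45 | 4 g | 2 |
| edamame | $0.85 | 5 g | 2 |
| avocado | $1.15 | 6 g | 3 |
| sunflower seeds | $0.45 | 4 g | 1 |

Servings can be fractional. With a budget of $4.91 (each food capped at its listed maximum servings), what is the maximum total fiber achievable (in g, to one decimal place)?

31.7 g

Fiber per dollar: pasta 8.889, sunflower seeds 8.889, edamame 5.882, avocado 5.217.
Take 2 servings of pasta: spends $0.90, +8.0 g fiber (running total 8.0 g).
Take 1 serving of sunflower seeds: spends $0.45, +4.0 g fiber (running total 12.0 g).
Take 2 servings of edamame: spends $1.70, +10.0 g fiber (running total 22.0 g).
Take 1.617 servings of avocado: spends $1.86, +9.7 g fiber (running total 31.7 g).
Filling greedily by fiber-per-dollar is optimal for one linear limit, giving 31.7 g.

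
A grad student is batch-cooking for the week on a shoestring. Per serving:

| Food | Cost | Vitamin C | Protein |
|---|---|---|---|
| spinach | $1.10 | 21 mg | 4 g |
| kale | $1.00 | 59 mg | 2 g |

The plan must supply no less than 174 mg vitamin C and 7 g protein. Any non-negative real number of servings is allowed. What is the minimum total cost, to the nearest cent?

An LP optimum is at a vertex; with two nutrient constraints at most two foods are used. Check each candidate.
spinach only: max(174/21, 7/4) = 8.286 servings → $9.11.
kale only: max(174/59, 7/2) = 3.5 servings → $3.50.
spinach + kale with both tight: 0.3351 servings and 2.83 servings → $3.20.
Cheapest feasible corner: $3.20.

$3.20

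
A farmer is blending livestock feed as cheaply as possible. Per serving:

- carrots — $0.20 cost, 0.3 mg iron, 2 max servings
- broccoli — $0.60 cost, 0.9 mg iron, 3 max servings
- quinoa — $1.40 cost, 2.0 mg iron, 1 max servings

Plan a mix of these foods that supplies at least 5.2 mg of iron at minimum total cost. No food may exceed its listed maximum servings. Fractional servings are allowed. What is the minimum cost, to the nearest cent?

Cost per mg of iron: carrots $0.6667, broccoli $0.6667, quinoa $0.7000.
Take 2 servings of carrots: +0.6 mg iron for $0.40 (total $0.40, still need 4.6 mg).
Take 3 servings of broccoli: +2.7 mg iron for $1.80 (total $2.20, still need 1.9 mg).
Take 0.95 servings of quinoa: +1.9 mg iron for $1.33 (total $3.53, still need 0.0 mg).
Filling from the cheapest source first is optimal under one linear minimum: $3.53.

$3.53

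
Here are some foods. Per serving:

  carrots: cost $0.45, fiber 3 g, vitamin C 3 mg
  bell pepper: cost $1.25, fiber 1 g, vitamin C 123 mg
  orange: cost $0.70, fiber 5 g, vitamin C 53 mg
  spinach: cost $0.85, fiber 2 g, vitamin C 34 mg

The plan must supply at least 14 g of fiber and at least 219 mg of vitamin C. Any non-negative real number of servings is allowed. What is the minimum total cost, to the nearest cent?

An LP optimum is at a vertex; with two nutrient constraints at most two foods are used. Check each candidate.
carrots only: max(14/3, 219/3) = 73 servings → $32.85.
bell pepper only: max(14/1, 219/123) = 14 servings → $17.50.
orange only: max(14/5, 219/53) = 4.132 servings → $2.89.
spinach only: max(14/2, 219/34) = 7 servings → $5.95.
carrots + bell pepper with both tight: 4.107 servings and 1.68 servings → $3.95.
carrots + orange: the both-tight solution has a negative serving — not a feasible corner.
carrots + spinach with both tight: 0.3958 servings and 6.406 servings → $5.62.
bell pepper + orange with both tight: 0.6281 servings and 2.674 servings → $2.66.
bell pepper + spinach with both targets exact would need a negative amount; discard.
orange + spinach with both tight: 0.5938 servings and 5.516 servings → $5.10.
Cheapest feasible corner: $2.66.

$2.66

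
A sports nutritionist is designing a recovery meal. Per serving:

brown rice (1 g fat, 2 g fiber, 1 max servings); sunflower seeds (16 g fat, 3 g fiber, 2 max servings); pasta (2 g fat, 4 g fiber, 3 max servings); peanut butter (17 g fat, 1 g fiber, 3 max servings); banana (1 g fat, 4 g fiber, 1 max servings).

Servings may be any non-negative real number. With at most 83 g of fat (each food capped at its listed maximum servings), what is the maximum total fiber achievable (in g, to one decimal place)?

Fiber per g fat: banana 4, brown rice 2, pasta 2, sunflower seeds 0.1875, peanut butter 0.05882.
Take 1 serving of banana: uses 1 g fat, +4.0 g fiber (running total 4.0 g).
Take 1 serving of brown rice: uses 1 g fat, +2.0 g fiber (running total 6.0 g).
Take 3 servings of pasta: uses 6 g fat, +12.0 g fiber (running total 18.0 g).
Take 2 servings of sunflower seeds: uses 32 g fat, +6.0 g fiber (running total 24.0 g).
Take 2.529 servings of peanut butter: uses 43 g fat, +2.5 g fiber (running total 26.5 g).
Filling greedily by fiber-per-g fat is optimal for one linear limit, giving 26.5 g.

26.5 g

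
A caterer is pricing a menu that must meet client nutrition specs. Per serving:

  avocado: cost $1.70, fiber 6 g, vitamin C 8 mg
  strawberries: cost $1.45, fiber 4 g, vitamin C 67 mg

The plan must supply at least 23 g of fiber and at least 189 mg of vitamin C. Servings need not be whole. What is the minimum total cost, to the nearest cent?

A basic optimal solution has at most two foods positive. Try each food alone and each pair with both targets met exactly.
avocado only: max(23/6, 189/8) = 23.62 servings → $40.16.
strawberries only: max(23/4, 189/67) = 5.75 servings → $8.34.
avocado + strawberries with both tight: 2.122 servings and 2.568 servings → $7.33.
So the least-cost plan costs $7.33.

$7.33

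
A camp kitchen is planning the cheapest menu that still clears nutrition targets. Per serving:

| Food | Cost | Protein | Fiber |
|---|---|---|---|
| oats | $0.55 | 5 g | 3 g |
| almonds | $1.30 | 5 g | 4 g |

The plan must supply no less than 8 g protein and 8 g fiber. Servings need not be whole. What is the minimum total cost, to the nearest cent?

$1.47

An LP optimum is at a vertex; with two nutrient constraints at most two foods are used. Check each candidate.
oats only: max(8/5, 8/3) = 2.667 servings → $1.47.
almonds only: max(8/5, 8/4) = 2 servings → $2.60.
oats + almonds with both targets exact would need a negative amount; discard.
Cheapest feasible corner: $1.47.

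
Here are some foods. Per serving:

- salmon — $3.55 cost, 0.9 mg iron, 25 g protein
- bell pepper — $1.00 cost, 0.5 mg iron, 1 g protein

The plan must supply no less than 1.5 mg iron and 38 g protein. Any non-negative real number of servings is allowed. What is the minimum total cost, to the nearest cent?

$5.64

Two binding constraints pin down two serving amounts, so the optimal mix uses at most two foods. The candidates are each food alone (scaled to the tighter of iron/protein) and each pair with both constraints tight.
salmon only: max(1.5/0.9, 38/25) = 1.667 servings → $5.92.
bell pepper only: max(1.5/0.5, 38/1) = 38 servings → $38.00.
salmon + bell pepper with both tight: 1.509 servings and 0.2845 servings → $5.64.
The minimum over all feasible corners is $5.64.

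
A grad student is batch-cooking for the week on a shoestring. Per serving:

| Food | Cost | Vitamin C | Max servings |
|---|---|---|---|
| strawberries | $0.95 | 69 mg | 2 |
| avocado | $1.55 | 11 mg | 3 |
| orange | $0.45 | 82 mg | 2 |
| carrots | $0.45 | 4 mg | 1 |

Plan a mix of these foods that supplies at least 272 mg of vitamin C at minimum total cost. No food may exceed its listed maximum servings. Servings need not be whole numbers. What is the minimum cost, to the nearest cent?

Cost per mg of vitamin C: orange $0.0055, strawberries $0.0138, carrots $0.1125, avocado $0.1409.
Take 2 servings of orange: +164.0 mg vitamin C for $0.90 (total $0.90, still need 108.0 mg).
Take 1.565 servings of strawberries: +108.0 mg vitamin C for $1.49 (total $2.39, still need 0.0 mg).
Greedy by cheapest-per-mg is optimal for a single linear constraint, so the minimum cost is $2.39.

$2.39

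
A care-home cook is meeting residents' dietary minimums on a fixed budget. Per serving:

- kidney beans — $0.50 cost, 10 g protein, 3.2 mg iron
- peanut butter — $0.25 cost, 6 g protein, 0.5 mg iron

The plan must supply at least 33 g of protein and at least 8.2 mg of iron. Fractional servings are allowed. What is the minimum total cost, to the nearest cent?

A basic optimal solution has at most two foods positive. Try each food alone and each pair with both targets met exactly.
kidney beans only: max(33/10, 8.2/3.2) = 3.3 servings → $1.65.
peanut butter only: max(33/6, 8.2/0.5) = 16.4 servings → $4.10.
kidney beans + peanut butter with both tight: 2.303 servings and 1.662 servings → $1.57.
So the least-cost plan costs $1.57.

$1.57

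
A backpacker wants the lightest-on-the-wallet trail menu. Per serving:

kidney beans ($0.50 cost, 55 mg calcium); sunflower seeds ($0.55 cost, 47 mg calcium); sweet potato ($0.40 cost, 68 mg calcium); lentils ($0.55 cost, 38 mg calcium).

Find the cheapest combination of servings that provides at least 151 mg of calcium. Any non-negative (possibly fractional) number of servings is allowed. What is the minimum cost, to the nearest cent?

$0.89

Cost per mg of calcium: sweet potato $0.0059, kidney beans $0.0091, sunflower seeds $0.0117, lentils $0.0145.
With no serving limits, use only sweet potato: 151 mg / 68 mg = 2.221 servings × $0.40 = $0.89.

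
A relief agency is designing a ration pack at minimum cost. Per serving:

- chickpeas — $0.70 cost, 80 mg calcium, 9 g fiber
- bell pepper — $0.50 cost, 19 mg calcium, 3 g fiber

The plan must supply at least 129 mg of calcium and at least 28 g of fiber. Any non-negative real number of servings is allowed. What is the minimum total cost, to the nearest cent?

The cheapest plan sits at a corner of the feasible region — with two constraints it uses at most two foods.
chickpeas only: max(129/80, 28/9) = 3.111 servings → $2.18.
bell pepper only: max(129/19, 28/3) = 9.333 servings → $4.67.
chickpeas + bell pepper with both targets exact would need a negative amount; discard.
The minimum over all feasible corners is $2.18.

$2.18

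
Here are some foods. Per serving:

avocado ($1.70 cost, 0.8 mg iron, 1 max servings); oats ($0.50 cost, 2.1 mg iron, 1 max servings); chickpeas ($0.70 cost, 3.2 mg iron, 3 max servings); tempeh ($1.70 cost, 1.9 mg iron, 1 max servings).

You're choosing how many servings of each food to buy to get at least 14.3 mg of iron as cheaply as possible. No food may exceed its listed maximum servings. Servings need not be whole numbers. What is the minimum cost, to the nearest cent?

$5.79

Cost per mg of iron: chickpeas $0.2188, oats $0.2381, tempeh $0.8947, avocado $2.1250.
Take 3 servings of chickpeas: +9.6 mg iron for $2.10 (total $2.10, still need 4.7 mg).
Take 1 serving of oats: +2.1 mg iron for $0.50 (total $2.60, still need 2.6 mg).
Take 1 serving of tempeh: +1.9 mg iron for $1.70 (total $4.30, still need 0.7 mg).
Take 0.875 servings of avocado: +0.7 mg iron for $1.49 (total $5.79, still need 0.0 mg).
Greedy by cheapest-per-mg is optimal for a single linear constraint, so the minimum cost is $5.79.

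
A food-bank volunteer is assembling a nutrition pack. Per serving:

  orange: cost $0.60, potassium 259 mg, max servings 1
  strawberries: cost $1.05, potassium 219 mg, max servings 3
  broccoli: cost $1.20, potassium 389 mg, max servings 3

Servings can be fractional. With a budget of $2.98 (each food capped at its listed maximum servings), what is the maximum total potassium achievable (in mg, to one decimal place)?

1030.5 mg

Potassium per dollar: orange 431.7, broccoli 324.2, strawberries 208.6.
Take 1 serving of orange: spends $0.60, +259.0 mg potassium (running total 259.0 mg).
Take 1.983 servings of broccoli: spends $2.38, +771.5 mg potassium (running total 1030.5 mg).
Filling greedily by potassium-per-dollar is optimal for one linear limit, giving 1030.5 mg.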